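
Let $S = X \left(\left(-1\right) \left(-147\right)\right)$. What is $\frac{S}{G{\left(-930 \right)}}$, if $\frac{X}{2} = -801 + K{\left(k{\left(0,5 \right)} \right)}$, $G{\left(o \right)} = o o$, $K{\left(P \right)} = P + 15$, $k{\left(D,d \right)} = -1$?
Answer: $- \frac{38563}{144150} \approx -0.26752$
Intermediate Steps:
$K{\left(P \right)} = 15 + P$
$G{\left(o \right)} = o^{2}$
$X = -1574$ ($X = 2 \left(-801 + \left(15 - 1\right)\right) = 2 \left(-801 + 14\right) = 2 \left(-787\right) = -1574$)
$S = -231378$ ($S = - 1574 \left(\left(-1\right) \left(-147\right)\right) = \left(-1574\right) 147 = -231378$)
$\frac{S}{G{\left(-930 \right)}} = - \frac{231378}{\left(-930\right)^{2}} = - \frac{231378}{864900} = \left(-231378\right) \frac{1}{864900} = - \frac{38563}{144150}$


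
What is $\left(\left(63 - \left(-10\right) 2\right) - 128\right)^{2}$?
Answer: $2025$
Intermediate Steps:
$\left(\left(63 - \left(-10\right) 2\right) - 128\right)^{2} = \left(\left(63 - -20\right) - 128\right)^{2} = \left(\left(63 + 20\right) - 128\right)^{2} = \left(83 - 128\right)^{2} = \left(-45\right)^{2} = 2025$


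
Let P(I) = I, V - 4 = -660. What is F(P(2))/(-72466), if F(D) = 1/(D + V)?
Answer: 1/47392764 ≈ 2.1100e-8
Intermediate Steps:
V = -656 (V = 4 - 660 = -656)
F(D) = 1/(-656 + D) (F(D) = 1/(D - 656) = 1/(-656 + D))
F(P(2))/(-72466) = 1/((-656 + 2)*(-72466)) = -1/72466/(-654) = -1/654*(-1/72466) = 1/47392764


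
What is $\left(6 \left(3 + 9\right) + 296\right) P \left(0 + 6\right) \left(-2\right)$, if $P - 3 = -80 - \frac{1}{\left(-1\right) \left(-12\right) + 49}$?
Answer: $\frac{20746368}{61} \approx 3.401 \cdot 10^{5}$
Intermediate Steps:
$P = - \frac{4698}{61}$ ($P = 3 - \left(80 + \frac{1}{\left(-1\right) \left(-12\right) + 49}\right) = 3 - \left(80 + \frac{1}{12 + 49}\right) = 3 - \frac{4881}{61} = - \frac{4698}{61} \approx -77.016$)
$\left(6 \left(3 + 9\right) + 296\right) P \left(0 + 6\right) \left(-2\right) = \left(6 \left(3 + 9\right) + 296\right) \left(- \frac{4698 \left(0 + 6\right) \left(-2\right)}{61}\right) = \left(6 \cdot 12 + 296\right) \left(- \frac{4698 \cdot 6 \left(-2\right)}{61}\right) = \left(72 + 296\right) \left(\left(- \frac{4698}{61}\right) \left(-12\right)\right) = 368 \cdot \frac{56376}{61} = \frac{20746368}{61}$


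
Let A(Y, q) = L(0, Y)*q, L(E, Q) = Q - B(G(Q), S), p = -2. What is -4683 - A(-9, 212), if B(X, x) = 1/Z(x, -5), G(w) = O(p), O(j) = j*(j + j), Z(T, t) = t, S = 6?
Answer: -14087/5 ≈ -2817.4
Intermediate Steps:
O(j) = 2*j**2 (O(j) = j*(2*j) = 2*j**2)
G(w) = 8 (G(w) = 2*(-2)**2 = 2*4 = 8)
B(X, x) = -1/5 (B(X, x) = 1/(-5) = -1/5)
L(E, Q) = 1/5 + Q (L(E, Q) = Q - 1*(-1/5) = Q + 1/5 = 1/5 + Q)
A(Y, q) = q*(1/5 + Y) (A(Y, q) = (1/5 + Y)*q = q*(1/5 + Y))
-4683 - A(-9, 212) = -4683 - 212*(1/5 - 9) = -4683 - 212*(-44)/5 = -4683 - 1*(-9328/5) = -4683 + 9328/5 = -14087/5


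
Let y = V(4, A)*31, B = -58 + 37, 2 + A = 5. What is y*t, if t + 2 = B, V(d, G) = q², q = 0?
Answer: 0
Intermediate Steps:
A = 3 (A = -2 + 5 = 3)
V(d, G) = 0 (V(d, G) = 0² = 0)
B = -21
t = -23 (t = -2 - 21 = -23)
y = 0 (y = 0*31 = 0)
y*t = 0*(-23) = 0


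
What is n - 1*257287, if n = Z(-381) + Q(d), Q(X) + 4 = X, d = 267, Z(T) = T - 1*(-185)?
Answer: -257220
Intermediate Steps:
Z(T) = 185 + T (Z(T) = T + 185 = 185 + T)
Q(X) = -4 + X
n = 67 (n = (185 - 381) + (-4 + 267) = -196 + 263 = 67)
n - 1*257287 = 67 - 1*257287 = 67 - 257287 = -257220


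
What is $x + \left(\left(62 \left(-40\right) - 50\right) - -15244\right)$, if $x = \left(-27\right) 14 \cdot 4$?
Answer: $11202$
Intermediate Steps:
$x = -1512$ ($x = \left(-378\right) 4 = -1512$)
$x + \left(\left(62 \left(-40\right) - 50\right) - -15244\right) = -1512 + \left(\left(62 \left(-40\right) - 50\right) - -15244\right) = -1512 + \left(\left(-2480 - 50\right) + 15244\right) = -1512 + \left(-2530 + 15244\right) = -1512 + 12714 = 11202$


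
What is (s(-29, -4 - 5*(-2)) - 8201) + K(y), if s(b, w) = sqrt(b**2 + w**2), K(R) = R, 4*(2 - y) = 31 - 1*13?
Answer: -16407/2 + sqrt(877) ≈ -8173.9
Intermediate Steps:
y = -5/2 (y = 2 - (31 - 1*13)/4 = 2 - (31 - 13)/4 = 2 - 1/4*18 = 2 - 9/2 = -5/2 ≈ -2.5000)
(s(-29, -4 - 5*(-2)) - 8201) + K(y) = (sqrt((-29)**2 + (-4 - 5*(-2))**2) - 8201) - 5/2 = (sqrt(841 + (-4 + 10)**2) - 8201) - 5/2 = (sqrt(841 + 6**2) - 8201) - 5/2 = (sqrt(841 + 36) - 8201) - 5/2 = (sqrt(877) - 8201) - 5/2 = (-8201 + sqrt(877)) - 5/2 = -16407/2 + sqrt(877)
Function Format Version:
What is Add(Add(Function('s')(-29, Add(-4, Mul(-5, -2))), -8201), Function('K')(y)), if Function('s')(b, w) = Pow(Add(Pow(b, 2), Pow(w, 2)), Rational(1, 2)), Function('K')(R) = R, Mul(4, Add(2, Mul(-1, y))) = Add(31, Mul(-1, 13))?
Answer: Add(Rational(-16407, 2), Pow(877, Rational(1, 2))) ≈ -8173.9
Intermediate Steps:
y = Rational(-5, 2) (y = Add(2, Mul(Rational(-1, 4), Add(31, Mul(-1, 13)))) = Add(2, Mul(Rational(-1, 4), Add(31, -13))) = Add(2, Mul(Rational(-1, 4), 18)) = Add(2, Rational(-9, 2)) = Rational(-5, 2) ≈ -2.5000)
Add(Add(Function('s')(-29, Add(-4, Mul(-5, -2))), -8201), Function('K')(y)) = Add(Add(Pow(Add(Pow(-29, 2), Pow(Add(-4, Mul(-5, -2)), 2)), Rational(1, 2)), -8201), Rational(-5, 2)) = Add(Add(Pow(Add(841, Pow(Add(-4, 10), 2)), Rational(1, 2)), -8201), Rational(-5, 2)) = Add(Add(Pow(Add(841, Pow(6, 2)), Rational(1, 2)), -8201), Rational(-5, 2)) = Add(Add(Pow(Add(841, 36), Rational(1, 2)), -8201), Rational(-5, 2)) = Add(Add(Pow(877, Rational(1, 2)), -8201), Rational(-5, 2)) = Add(Add(-8201, Pow(877, Rational(1, 2))), Rational(-5, 2)) = Add(Rational(-16407, 2), Pow(877, Rational(1, 2)))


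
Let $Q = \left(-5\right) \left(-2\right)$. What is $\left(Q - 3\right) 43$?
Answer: $301$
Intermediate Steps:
$Q = 10$
$\left(Q - 3\right) 43 = \left(10 - 3\right) 43 = 7 \cdot 43 = 301$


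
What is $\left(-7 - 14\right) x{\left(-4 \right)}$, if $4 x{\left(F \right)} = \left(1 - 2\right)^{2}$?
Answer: $- \frac{21}{4} \approx -5.25$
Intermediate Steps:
$x{\left(F \right)} = \frac{1}{4}$ ($x{\left(F \right)} = \frac{\left(1 - 2\right)^{2}}{4} = \frac{\left(-1\right)^{2}}{4} = \frac{1}{4} \cdot 1 = \frac{1}{4}$)
$\left(-7 - 14\right) x{\left(-4 \right)} = \left(-7 - 14\right) \frac{1}{4} = \left(-21\right) \frac{1}{4} = - \frac{21}{4}$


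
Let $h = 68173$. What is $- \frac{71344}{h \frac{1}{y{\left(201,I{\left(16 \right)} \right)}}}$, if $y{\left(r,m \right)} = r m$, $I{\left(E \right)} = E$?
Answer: $- \frac{32777472}{9739} \approx -3365.6$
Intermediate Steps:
$y{\left(r,m \right)} = m r$
$- \frac{71344}{h \frac{1}{y{\left(201,I{\left(16 \right)} \right)}}} = - \frac{71344}{68173 \frac{1}{16 \cdot 201}} = - \frac{71344}{68173 \cdot \frac{1}{3216}} = - \frac{71344}{\frac{68173}{3216}} = \left(-71344\right) \frac{3216}{68173} = - \frac{32777472}{9739}$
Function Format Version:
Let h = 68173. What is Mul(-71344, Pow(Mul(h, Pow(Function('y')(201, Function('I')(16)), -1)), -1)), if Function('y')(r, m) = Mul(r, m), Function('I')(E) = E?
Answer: Rational(-32777472, 9739) ≈ -3365.6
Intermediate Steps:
Function('y')(r, m) = Mul(m, r)
Mul(-71344, Pow(Mul(h, Pow(Function('y')(201, Function('I')(16)), -1)), -1)) = Mul(-71344, Pow(Mul(68173, Pow(Mul(16, 201), -1)), -1)) = Mul(-71344, Pow(Mul(68173, Pow(3216, -1)), -1)) = Mul(-71344, Pow(Mul(68173, Rational(1, 3216)), -1)) = Mul(-71344, Pow(Rational(68173, 3216), -1)) = Mul(-71344, Rational(3216, 68173)) = Rational(-32777472, 9739)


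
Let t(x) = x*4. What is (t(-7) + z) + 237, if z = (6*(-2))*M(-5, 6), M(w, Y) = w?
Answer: 269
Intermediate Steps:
t(x) = 4*x
z = 60 (z = (6*(-2))*(-5) = -12*(-5) = 60)
(t(-7) + z) + 237 = (4*(-7) + 60) + 237 = (-28 + 60) + 237 = 32 + 237 = 269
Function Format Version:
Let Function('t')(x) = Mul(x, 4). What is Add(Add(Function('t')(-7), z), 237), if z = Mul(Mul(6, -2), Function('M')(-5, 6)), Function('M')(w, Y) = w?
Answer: 269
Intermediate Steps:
Function('t')(x) = Mul(4, x)
z = 60 (z = Mul(Mul(6, -2), -5) = Mul(-12, -5) = 60)
Add(Add(Function('t')(-7), z), 237) = Add(Add(Mul(4, -7), 60), 237) = Add(Add(-28, 60), 237) = Add(32, 237) = 269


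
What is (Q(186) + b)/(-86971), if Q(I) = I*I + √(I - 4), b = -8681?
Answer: -25915/86971 - √182/86971 ≈ -0.29813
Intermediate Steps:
Q(I) = I² + √(-4 + I)
(Q(186) + b)/(-86971) = ((186² + √(-4 + 186)) - 8681)/(-86971) = ((34596 + √182) - 8681)*(-1/86971) = (25915 + √182)*(-1/86971) = -25915/86971 - √182/86971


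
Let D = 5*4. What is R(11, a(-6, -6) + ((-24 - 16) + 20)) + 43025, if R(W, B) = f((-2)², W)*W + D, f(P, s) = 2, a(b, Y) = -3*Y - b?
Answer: 43067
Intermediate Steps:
a(b, Y) = -b - 3*Y
D = 20
R(W, B) = 20 + 2*W (R(W, B) = 2*W + 20 = 20 + 2*W)
R(11, a(-6, -6) + ((-24 - 16) + 20)) + 43025 = (20 + 2*11) + 43025 = (20 + 22) + 43025 = 42 + 43025 = 43067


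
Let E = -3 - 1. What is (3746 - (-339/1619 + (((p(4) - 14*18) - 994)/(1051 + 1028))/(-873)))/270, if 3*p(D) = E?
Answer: 6604786756103/476025914826 ≈ 13.875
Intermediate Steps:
E = -4
p(D) = -4/3 (p(D) = (1/3)*(-4) = -4/3)
(3746 - (-339/1619 + (((p(4) - 14*18) - 994)/(1051 + 1028))/(-873)))/270 = (3746 - (-339/1619 + (((-4/3 - 14*18) - 994)/(1051 + 1028))/(-873)))/270 = (3746 - (-339*1/1619 + (((-4/3 - 252) - 994)/2079)*(-1/873)))*(1/270) = (3746 - (-339/1619 + ((-760/3 - 994)*(1/2079))*(-1/873)))*(1/270) = (3746 - (-339/1619 - 3742/3*1/2079*(-1/873)))*(1/270) = (3746 - (-339/1619 - 3742/6237*(-1/873)))*(1/270) = (3746 - (-339/1619 + 3742/5444901))*(1/270) = (3746 - 1*(-1839763141/8815294719))*(1/270) = (3746 + 1839763141/8815294719)*(1/270) = (33023933780515/8815294719)*(1/270) = 6604786756103/476025914826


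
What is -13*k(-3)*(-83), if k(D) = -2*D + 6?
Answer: 12948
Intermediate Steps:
k(D) = 6 - 2*D
-13*k(-3)*(-83) = -13*(6 - 2*(-3))*(-83) = -13*(6 + 6)*(-83) = -13*12*(-83) = -156*(-83) = 12948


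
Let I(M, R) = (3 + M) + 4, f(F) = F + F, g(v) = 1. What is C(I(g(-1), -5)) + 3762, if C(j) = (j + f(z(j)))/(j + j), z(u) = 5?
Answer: 30105/8 ≈ 3763.1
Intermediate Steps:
f(F) = 2*F
I(M, R) = 7 + M
C(j) = (10 + j)/(2*j) (C(j) = (j + 2*5)/(j + j) = (j + 10)/((2*j)) = (10 + j)*(1/(2*j)) = (10 + j)/(2*j))
C(I(g(-1), -5)) + 3762 = (10 + (7 + 1))/(2*(7 + 1)) + 3762 = (½)*(10 + 8)/8 + 3762 = (½)*(⅛)*18 + 3762 = 9/8 + 3762 = 30105/8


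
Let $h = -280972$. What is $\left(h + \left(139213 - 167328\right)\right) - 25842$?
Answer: $-334929$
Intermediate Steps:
$\left(h + \left(139213 - 167328\right)\right) - 25842 = \left(-280972 + \left(139213 - 167328\right)\right) - 25842 = \left(-280972 - 28115\right) - 25842 = -309087 - 25842 = -334929$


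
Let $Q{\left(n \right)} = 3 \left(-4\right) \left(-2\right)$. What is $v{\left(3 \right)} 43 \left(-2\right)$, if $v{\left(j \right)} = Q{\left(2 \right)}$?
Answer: $-2064$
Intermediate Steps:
$Q{\left(n \right)} = 24$ ($Q{\left(n \right)} = \left(-12\right) \left(-2\right) = 24$)
$v{\left(j \right)} = 24$
$v{\left(3 \right)} 43 \left(-2\right) = 24 \cdot 43 \left(-2\right) = 1032 \left(-2\right) = -2064$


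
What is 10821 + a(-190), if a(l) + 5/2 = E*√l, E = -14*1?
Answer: 21637/2 - 14*I*√190 ≈ 10819.0 - 192.98*I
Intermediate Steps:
E = -14
a(l) = -5/2 - 14*√l
10821 + a(-190) = 10821 + (-5/2 - 14*I*√190) = 21637/2 - 14*I*√190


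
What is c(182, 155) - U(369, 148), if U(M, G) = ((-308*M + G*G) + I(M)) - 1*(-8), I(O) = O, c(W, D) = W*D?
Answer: 119581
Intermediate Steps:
c(W, D) = D*W
U(M, G) = 8 + G² - 307*M (U(M, G) = ((-308*M + G*G) + M) - 1*(-8) = ((-308*M + G²) + M) + 8 = ((G² - 308*M) + M) + 8 = (G² - 307*M) + 8 = 8 + G² - 307*M)
c(182, 155) - U(369, 148) = 155*182 - (8 + 148² - 307*369) = 28210 - (8 + 21904 - 113283) = 28210 - 1*(-91371) = 28210 + 91371 = 119581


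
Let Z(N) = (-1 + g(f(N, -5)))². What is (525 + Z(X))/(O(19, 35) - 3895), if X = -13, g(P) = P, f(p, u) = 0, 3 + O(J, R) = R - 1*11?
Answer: -263/1937 ≈ -0.13578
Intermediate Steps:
O(J, R) = -14 + R (O(J, R) = -3 + (R - 1*11) = -3 + (R - 11) = -3 + (-11 + R) = -14 + R)
Z(N) = 1 (Z(N) = (-1 + 0)² = (-1)² = 1)
(525 + Z(X))/(O(19, 35) - 3895) = (525 + 1)/((-14 + 35) - 3895) = 526/(21 - 3895) = 526/(-3874) = 526*(-1/3874) = -263/1937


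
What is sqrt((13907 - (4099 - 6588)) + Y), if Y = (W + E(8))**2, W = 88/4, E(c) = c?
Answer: 4*sqrt(1081) ≈ 131.51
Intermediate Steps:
W = 22 (W = 88*(1/4) = 22)
Y = 900 (Y = (22 + 8)**2 = 30**2 = 900)
sqrt((13907 - (4099 - 6588)) + Y) = sqrt((13907 - (4099 - 6588)) + 900) = sqrt((13907 - 1*(-2489)) + 900) = sqrt((13907 + 2489) + 900) = sqrt(16396 + 900) = sqrt(17296) = 4*sqrt(1081)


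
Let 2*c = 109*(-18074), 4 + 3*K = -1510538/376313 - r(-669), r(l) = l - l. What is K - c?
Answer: 1112039154197/1128939 ≈ 9.8503e+5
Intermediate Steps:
r(l) = 0
K = -3015790/1128939 (K = -4/3 + (-1510538/376313 - 1*0)/3 = -4/3 + (-1510538*1/376313 + 0)/3 = -4/3 + (-1510538/376313 + 0)/3 = -4/3 + (1/3)*(-1510538/376313) = -4/3 - 1510538/1128939 = -3015790/1128939 ≈ -2.6713)
c = -985033 (c = (109*(-18074))/2 = (1/2)*(-1970066) = -985033)
K - c = -3015790/1128939 - 1*(-985033) = -3015790/1128939 + 985033 = 1112039154197/1128939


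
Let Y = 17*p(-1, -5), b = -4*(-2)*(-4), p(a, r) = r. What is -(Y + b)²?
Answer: -13689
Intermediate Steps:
b = -32 (b = 8*(-4) = -32)
Y = -85 (Y = 17*(-5) = -85)
-(Y + b)² = -(-85 - 32)² = -1*(-117)² = -1*13689 = -13689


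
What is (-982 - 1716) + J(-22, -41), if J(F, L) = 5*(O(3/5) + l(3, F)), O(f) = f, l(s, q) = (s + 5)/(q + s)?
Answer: -51245/19 ≈ -2697.1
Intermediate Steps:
l(s, q) = (5 + s)/(q + s)
J(F, L) = 3 + 40/(3 + F) (J(F, L) = 5*(3/5 + (5 + 3)/(F + 3)) = 5*(3*(1/5) + 8/(3 + F)) = 5*(3/5 + 8/(3 + F)) = 3 + 40/(3 + F))
(-982 - 1716) + J(-22, -41) = (-982 - 1716) + (49 + 3*(-22))/(3 - 22) = -2698 + (49 - 66)/(-19) = -2698 - 1/19*(-17) = -2698 + 17/19 = -51245/19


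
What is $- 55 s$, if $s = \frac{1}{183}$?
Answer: $- \frac{55}{183} \approx -0.30055$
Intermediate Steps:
$s = \frac{1}{183} \approx 0.0054645$
$- 55 s = \left(-55\right) \frac{1}{183} = - \frac{55}{183}$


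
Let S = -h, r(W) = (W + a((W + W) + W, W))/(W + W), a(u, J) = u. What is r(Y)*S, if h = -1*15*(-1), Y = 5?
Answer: -30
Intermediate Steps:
r(W) = 2 (r(W) = (W + ((W + W) + W))/(W + W) = (W + (2*W + W))/((2*W)) = (W + 3*W)*(1/(2*W)) = (4*W)*(1/(2*W)) = 2)
h = 15 (h = -15*(-1) = 15)
S = -15 (S = -1*15 = -15)
r(Y)*S = 2*(-15) = -30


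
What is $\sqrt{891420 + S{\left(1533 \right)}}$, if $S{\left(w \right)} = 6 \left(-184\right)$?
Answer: $6 \sqrt{24731} \approx 943.57$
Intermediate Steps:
$S{\left(w \right)} = -1104$
$\sqrt{891420 + S{\left(1533 \right)}} = \sqrt{891420 - 1104} = \sqrt{890316} = 6 \sqrt{24731}$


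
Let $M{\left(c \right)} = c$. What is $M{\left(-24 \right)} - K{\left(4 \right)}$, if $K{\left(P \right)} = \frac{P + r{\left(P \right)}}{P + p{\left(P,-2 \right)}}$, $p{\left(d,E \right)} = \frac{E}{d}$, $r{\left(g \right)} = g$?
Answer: $- \frac{184}{7} \approx -26.286$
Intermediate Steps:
$K{\left(P \right)} = \frac{2 P}{P - \frac{2}{P}}$ ($K{\left(P \right)} = \frac{P + P}{P - \frac{2}{P}} = \frac{2 P}{P - \frac{2}{P}}$)
$M{\left(-24 \right)} - K{\left(4 \right)} = -24 - \frac{2 \cdot 4^{2}}{-2 + 4^{2}} = -24 - 2 \cdot 16 \frac{1}{-2 + 16} = -24 - 2 \cdot 16 \cdot \frac{1}{14} = -24 - \frac{16}{7} = - \frac{184}{7}$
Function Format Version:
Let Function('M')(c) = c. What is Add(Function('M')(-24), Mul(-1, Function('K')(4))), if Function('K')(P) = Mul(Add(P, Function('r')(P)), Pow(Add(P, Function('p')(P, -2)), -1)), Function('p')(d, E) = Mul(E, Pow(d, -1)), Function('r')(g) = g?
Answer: Rational(-184, 7) ≈ -26.286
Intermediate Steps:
Function('K')(P) = Mul(2, P, Pow(Add(P, Mul(-2, Pow(P, -1))), -1)) (Function('K')(P) = Mul(Add(P, P), Pow(Add(P, Mul(-2, Pow(P, -1))), -1)) = Mul(Mul(2, P), Pow(Add(P, Mul(-2, Pow(P, -1))), -1)) = Mul(2, P, Pow(Add(P, Mul(-2, Pow(P, -1))), -1)))
Add(Function('M')(-24), Mul(-1, Function('K')(4))) = Add(-24, Mul(-1, Mul(2, Pow(4, 2), Pow(Add(-2, Pow(4, 2)), -1)))) = Add(-24, Mul(-1, Mul(2, 16, Pow(Add(-2, 16), -1)))) = Add(-24, Mul(-1, Mul(2, 16, Pow(14, -1)))) = Add(-24, Mul(-1, Mul(2, 16, Rational(1, 14)))) = Add(-24, Mul(-1, Rational(16, 7))) = Add(-24, Rational(-16, 7)) = Rational(-184, 7)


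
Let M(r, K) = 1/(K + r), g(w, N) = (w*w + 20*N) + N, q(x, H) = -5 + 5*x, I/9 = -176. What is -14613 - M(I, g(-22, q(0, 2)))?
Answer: -17608664/1205 ≈ -14613.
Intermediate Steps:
I = -1584 (I = 9*(-176) = -1584)
g(w, N) = w² + 21*N (g(w, N) = (w² + 20*N) + N = w² + 21*N)
-14613 - M(I, g(-22, q(0, 2))) = -14613 - 1/(((-22)² + 21*(-5 + 5*0)) - 1584) = -14613 - 1/((484 + 21*(-5 + 0)) - 1584) = -14613 - 1/((484 + 21*(-5)) - 1584) = -14613 - 1/((484 - 105) - 1584) = -14613 - 1/(379 - 1584) = -14613 - 1/(-1205) = -14613 - 1*(-1/1205) = -14613 + 1/1205 = -17608664/1205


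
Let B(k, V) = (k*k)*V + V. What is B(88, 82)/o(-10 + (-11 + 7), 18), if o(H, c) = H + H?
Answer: -317545/14 ≈ -22682.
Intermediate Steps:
B(k, V) = V + V*k² (B(k, V) = k²*V + V = V*k² + V = V + V*k²)
o(H, c) = 2*H
B(88, 82)/o(-10 + (-11 + 7), 18) = (82*(1 + 88²))/((2*(-10 + (-11 + 7)))) = (82*(1 + 7744))/((2*(-10 - 4))) = (82*7745)/((2*(-14))) = 635090/(-28) = 635090*(-1/28) = -317545/14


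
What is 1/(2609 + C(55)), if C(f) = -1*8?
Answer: 1/2601 ≈ 0.00038447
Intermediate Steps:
C(f) = -8
1/(2609 + C(55)) = 1/(2609 - 8) = 1/2601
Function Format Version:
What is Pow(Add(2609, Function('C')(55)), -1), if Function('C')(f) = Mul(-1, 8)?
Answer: Rational(1, 2601) ≈ 0.00038447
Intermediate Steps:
Function('C')(f) = -8
Pow(Add(2609, Function('C')(55)), -1) = Pow(Add(2609, -8), -1) = Pow(2601, -1) = Rational(1, 2601)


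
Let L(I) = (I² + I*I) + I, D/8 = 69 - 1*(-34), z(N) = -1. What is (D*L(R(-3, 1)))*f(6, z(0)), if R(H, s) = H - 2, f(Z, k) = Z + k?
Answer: 185400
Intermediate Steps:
D = 824 (D = 8*(69 - 1*(-34)) = 8*(69 + 34) = 8*103 = 824)
R(H, s) = -2 + H
L(I) = I + 2*I² (L(I) = (I² + I²) + I = 2*I² + I = I + 2*I²)
(D*L(R(-3, 1)))*f(6, z(0)) = (824*((-2 - 3)*(1 + 2*(-2 - 3))))*(6 - 1) = (824*(-5*(1 + 2*(-5))))*5 = (824*(-5*(1 - 10)))*5 = (824*(-5*(-9)))*5 = (824*45)*5 = 37080*5 = 185400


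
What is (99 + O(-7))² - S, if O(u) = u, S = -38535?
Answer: 46999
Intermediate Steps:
(99 + O(-7))² - S = (99 - 7)² - 1*(-38535) = 92² + 38535 = 8464 + 38535 = 46999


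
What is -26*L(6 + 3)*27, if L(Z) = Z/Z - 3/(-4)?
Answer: -2457/2 ≈ -1228.5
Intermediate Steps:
L(Z) = 7/4 (L(Z) = 1 - 3*(-¼) = 1 + ¾ = 7/4)
-26*L(6 + 3)*27 = -26*7/4*27 = -91/2*27 = -2457/2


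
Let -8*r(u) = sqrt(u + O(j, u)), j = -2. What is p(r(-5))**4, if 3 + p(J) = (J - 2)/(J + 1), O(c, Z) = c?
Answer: 16*(31440*sqrt(7) + 143249*I)/(1457*I + 1824*sqrt(7)) ≈ 384.16 + 358.95*I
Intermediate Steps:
r(u) = -sqrt(-2 + u)/8 (r(u) = -sqrt(u - 2)/8 = -sqrt(-2 + u)/8)
p(J) = -3 + (-2 + J)/(1 + J) (p(J) = -3 + (J - 2)/(J + 1) = -3 + (-2 + J)/(1 + J))
p(r(-5))**4 = ((-5 - (-1)*sqrt(-2 - 5)/4)/(1 - sqrt(-2 - 5)/8))**4 = ((-5 - (-1)*sqrt(-7)/4)/(1 - I*sqrt(7)/8))**4 = ((-5 - (-1)*I*sqrt(7)/4)/(1 - I*sqrt(7)/8))**4 = ((-5 + I*sqrt(7)/4)/(1 - I*sqrt(7)/8))**4 = (-5 + I*sqrt(7)/4)**4/(1 - I*sqrt(7)/8)**4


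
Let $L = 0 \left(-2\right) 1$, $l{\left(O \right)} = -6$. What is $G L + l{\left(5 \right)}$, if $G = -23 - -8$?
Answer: $-6$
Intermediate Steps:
$G = -15$ ($G = -23 + 8 = -15$)
$L = 0$ ($L = 0 \cdot 1 = 0$)
$G L + l{\left(5 \right)} = \left(-15\right) 0 - 6 = 0 - 6 = -6$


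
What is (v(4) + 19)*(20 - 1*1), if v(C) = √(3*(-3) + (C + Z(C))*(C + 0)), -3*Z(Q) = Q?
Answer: 361 + 19*√15/3 ≈ 385.53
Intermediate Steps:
Z(Q) = -Q/3
v(C) = √(-9 + 2*C²/3) (v(C) = √(3*(-3) + (C - C/3)*(C + 0)) = √(-9 + (2*C/3)*C) = √(-9 + 2*C²/3))
(v(4) + 19)*(20 - 1*1) = (√(-81 + 6*4²)/3 + 19)*(20 - 1*1) = (√(-81 + 6*16)/3 + 19)*(20 - 1) = (√(-81 + 96)/3 + 19)*19 = (√15/3 + 19)*19 = (19 + √15/3)*19 = 361 + 19*√15/3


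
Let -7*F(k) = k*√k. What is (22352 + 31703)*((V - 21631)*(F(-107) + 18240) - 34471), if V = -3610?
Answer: -24888560461105 - 145991041285*I*√107/7 ≈ -2.4889e+13 - 2.1573e+11*I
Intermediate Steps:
F(k) = -k^(3/2)/7 (F(k) = -k*√k/7 = -k^(3/2)/7)
(22352 + 31703)*((V - 21631)*(F(-107) + 18240) - 34471) = (22352 + 31703)*((-3610 - 21631)*(-(-107)*I*√107/7 + 18240) - 34471) = 54055*(-25241*(-(-107)*I*√107/7 + 18240) - 34471) = 54055*(-25241*(107*I*√107/7 + 18240) - 34471) = 54055*(-25241*(18240 + 107*I*√107/7) - 34471) = 54055*((-460395840 - 2700787*I*√107/7) - 34471) = 54055*(-460430311 - 2700787*I*√107/7) = -24888560461105 - 145991041285*I*√107/7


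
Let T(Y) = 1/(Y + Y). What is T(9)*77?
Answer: 77/18 ≈ 4.2778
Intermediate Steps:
T(Y) = 1/(2*Y)
T(9)*77 = ((½)/9)*77 = ((½)*(⅑))*77 = (1/18)*77 = 77/18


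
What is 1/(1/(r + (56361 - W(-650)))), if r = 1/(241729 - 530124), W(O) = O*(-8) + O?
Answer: 14942033344/288395 ≈ 51811.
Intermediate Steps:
W(O) = -7*O (W(O) = -8*O + O = -7*O)
r = -1/288395 (r = 1/(-288395) = -1/288395 ≈ -3.4675e-6)
1/(1/(r + (56361 - W(-650)))) = 1/(1/(-1/288395 + (56361 - (-7)*(-650)))) = 1/(1/(-1/288395 + (56361 - 1*4550))) = 1/(1/(-1/288395 + (56361 - 4550))) = 1/(1/(-1/288395 + 51811)) = 1/(1/(14942033344/288395)) = 1/(288395/14942033344) = 14942033344/288395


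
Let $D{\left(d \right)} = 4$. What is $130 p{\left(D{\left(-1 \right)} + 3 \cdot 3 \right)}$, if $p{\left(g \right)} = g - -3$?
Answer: $2080$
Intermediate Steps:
$p{\left(g \right)} = 3 + g$ ($p{\left(g \right)} = g + 3 = 3 + g$)
$130 p{\left(D{\left(-1 \right)} + 3 \cdot 3 \right)} = 130 \left(3 + \left(4 + 3 \cdot 3\right)\right) = 130 \left(3 + \left(4 + 9\right)\right) = 130 \left(3 + 13\right) = 130 \cdot 16 = 2080$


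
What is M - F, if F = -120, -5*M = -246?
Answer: 846/5 ≈ 169.20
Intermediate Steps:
M = 246/5 (M = -1/5*(-246) = 246/5 ≈ 49.200)
M - F = 246/5 - 1*(-120) = 246/5 + 120 = 846/5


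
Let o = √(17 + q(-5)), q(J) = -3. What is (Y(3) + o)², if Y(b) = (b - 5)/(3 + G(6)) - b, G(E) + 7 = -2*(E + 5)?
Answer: 3810/169 - 76*√14/13 ≈ 0.67007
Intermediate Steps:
G(E) = -17 - 2*E (G(E) = -7 - 2*(E + 5) = -7 - 2*(5 + E) = -7 + (-10 - 2*E) = -17 - 2*E)
Y(b) = 5/26 - 27*b/26 (Y(b) = (b - 5)/(3 + (-17 - 2*6)) - b = (-5 + b)/(3 + (-17 - 12)) - b = (-5 + b)/(3 - 29) - b = (-5 + b)/(-26) - b = (-5 + b)*(-1/26) - b = (5/26 - b/26) - b = 5/26 - 27*b/26)
o = √14 (o = √(17 - 3) = √14 ≈ 3.7417)
(Y(3) + o)² = ((5/26 - 27/26*3) + √14)² = ((5/26 - 81/26) + √14)² = (-38/13 + √14)²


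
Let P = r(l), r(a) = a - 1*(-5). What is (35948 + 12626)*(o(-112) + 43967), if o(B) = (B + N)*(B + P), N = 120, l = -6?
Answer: 2091742162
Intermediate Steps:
r(a) = 5 + a (r(a) = a + 5 = 5 + a)
P = -1 (P = 5 - 6 = -1)
o(B) = (-1 + B)*(120 + B) (o(B) = (B + 120)*(B - 1) = (120 + B)*(-1 + B) = (-1 + B)*(120 + B))
(35948 + 12626)*(o(-112) + 43967) = (35948 + 12626)*((-120 + (-112)² + 119*(-112)) + 43967) = 48574*((-120 + 12544 - 13328) + 43967) = 48574*(-904 + 43967) = 48574*43063 = 2091742162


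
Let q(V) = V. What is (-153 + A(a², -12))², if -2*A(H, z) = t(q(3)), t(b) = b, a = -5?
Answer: 95481/4 ≈ 23870.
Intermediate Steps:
A(H, z) = -3/2 (A(H, z) = -½*3 = -3/2)
(-153 + A(a², -12))² = (-153 - 3/2)² = (-309/2)² = 95481/4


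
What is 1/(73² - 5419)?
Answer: -1/90 ≈ -0.011111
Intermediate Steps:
1/(73² - 5419) = 1/(5329 - 5419) = 1/(-90) = -1/90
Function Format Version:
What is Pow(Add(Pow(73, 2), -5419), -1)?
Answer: Rational(-1, 90) ≈ -0.011111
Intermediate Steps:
Pow(Add(Pow(73, 2), -5419), -1) = Pow(Add(5329, -5419), -1) = Pow(-90, -1) = Rational(-1, 90)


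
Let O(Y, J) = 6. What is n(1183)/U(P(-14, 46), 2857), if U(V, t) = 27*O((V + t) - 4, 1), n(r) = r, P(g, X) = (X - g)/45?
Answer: 1183/162 ≈ 7.3025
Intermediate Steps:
P(g, X) = -g/45 + X/45 (P(g, X) = (X - g)*(1/45) = -g/45 + X/45)
U(V, t) = 162 (U(V, t) = 27*6 = 162)
n(1183)/U(P(-14, 46), 2857) = 1183/162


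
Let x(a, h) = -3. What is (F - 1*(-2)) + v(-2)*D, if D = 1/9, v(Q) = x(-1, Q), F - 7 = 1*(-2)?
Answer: 20/3 ≈ 6.6667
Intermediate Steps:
F = 5 (F = 7 + 1*(-2) = 7 - 2 = 5)
v(Q) = -3
D = 1/9 ≈ 0.11111
(F - 1*(-2)) + v(-2)*D = (5 - 1*(-2)) - 3*1/9 = (5 + 2) - 1/3 = 7 - 1/3 = 20/3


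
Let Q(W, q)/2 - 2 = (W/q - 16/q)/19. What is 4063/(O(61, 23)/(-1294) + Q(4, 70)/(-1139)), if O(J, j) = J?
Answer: -3982231176070/49630047 ≈ -80238.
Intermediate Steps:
Q(W, q) = 4 - 32/(19*q) + 2*W/(19*q) (Q(W, q) = 4 + 2*((W/q - 16/q)/19) = 4 + 2*((-16/q + W/q)*(1/19)) = 4 + 2*(-16/(19*q) + W/(19*q)) = 4 + (-32/(19*q) + 2*W/(19*q)) = 4 - 32/(19*q) + 2*W/(19*q))
4063/(O(61, 23)/(-1294) + Q(4, 70)/(-1139)) = 4063/(61/(-1294) + ((2/19)*(-16 + 4 + 38*70)/70)/(-1139)) = 4063/(61*(-1/1294) + ((2/19)*(1/70)*(-16 + 4 + 2660))*(-1/1139)) = 4063/(-61/1294 + ((2/19)*(1/70)*2648)*(-1/1139)) = 4063/(-61/1294 + (2648/665)*(-1/1139)) = 4063/(-61/1294 - 2648/757435) = 4063/(-49630047/980120890) = 4063*(-980120890/49630047) = -3982231176070/49630047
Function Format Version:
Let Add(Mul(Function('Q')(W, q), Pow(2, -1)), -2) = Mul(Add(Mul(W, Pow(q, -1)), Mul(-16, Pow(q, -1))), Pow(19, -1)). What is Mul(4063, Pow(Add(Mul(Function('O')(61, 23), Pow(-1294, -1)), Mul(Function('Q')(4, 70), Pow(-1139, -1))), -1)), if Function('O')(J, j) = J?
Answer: Rational(-3982231176070, 49630047) ≈ -80238.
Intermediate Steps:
Function('Q')(W, q) = Add(4, Mul(Rational(-32, 19), Pow(q, -1)), Mul(Rational(2, 19), W, Pow(q, -1))) (Function('Q')(W, q) = Add(4, Mul(2, Mul(Add(Mul(W, Pow(q, -1)), Mul(-16, Pow(q, -1))), Pow(19, -1)))) = Add(4, Mul(2, Mul(Add(Mul(-16, Pow(q, -1)), Mul(W, Pow(q, -1))), Rational(1, 19)))) = Add(4, Mul(2, Add(Mul(Rational(-16, 19), Pow(q, -1)), Mul(Rational(1, 19), W, Pow(q, -1))))) = Add(4, Add(Mul(Rational(-32, 19), Pow(q, -1)), Mul(Rational(2, 19), W, Pow(q, -1)))) = Add(4, Mul(Rational(-32, 19), Pow(q, -1)), Mul(Rational(2, 19), W, Pow(q, -1))))
Mul(4063, Pow(Add(Mul(Function('O')(61, 23), Pow(-1294, -1)), Mul(Function('Q')(4, 70), Pow(-1139, -1))), -1)) = Mul(4063, Pow(Add(Mul(61, Pow(-1294, -1)), Mul(Mul(Rational(2, 19), Pow(70, -1), Add(-16, 4, Mul(38, 70))), Pow(-1139, -1))), -1)) = Mul(4063, Pow(Add(Mul(61, Rational(-1, 1294)), Mul(Mul(Rational(2, 19), Rational(1, 70), Add(-16, 4, 2660)), Rational(-1, 1139))), -1)) = Mul(4063, Pow(Add(Rational(-61, 1294), Mul(Mul(Rational(2, 19), Rational(1, 70), 2648), Rational(-1, 1139))), -1)) = Mul(4063, Pow(Add(Rational(-61, 1294), Mul(Rational(2648, 665), Rational(-1, 1139))), -1)) = Mul(4063, Pow(Add(Rational(-61, 1294), Rational(-2648, 757435)), -1)) = Mul(4063, Pow(Rational(-49630047, 980120890), -1)) = Mul(4063, Rational(-980120890, 49630047)) = Rational(-3982231176070, 49630047)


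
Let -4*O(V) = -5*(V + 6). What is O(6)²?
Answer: 225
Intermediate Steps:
O(V) = 15/2 + 5*V/4 (O(V) = -(-5)*(V + 6)/4 = -(-5)*(6 + V)/4 = -(-30 - 5*V)/4 = 15/2 + 5*V/4)
O(6)² = (15/2 + (5/4)*6)² = (15/2 + 15/2)² = 15² = 225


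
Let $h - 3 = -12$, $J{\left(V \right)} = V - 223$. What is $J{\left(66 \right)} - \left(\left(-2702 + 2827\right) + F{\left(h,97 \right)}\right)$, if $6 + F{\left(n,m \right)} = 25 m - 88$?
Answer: $-2613$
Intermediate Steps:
$J{\left(V \right)} = -223 + V$
$h = -9$ ($h = 3 - 12 = -9$)
$F{\left(n,m \right)} = -94 + 25 m$ ($F{\left(n,m \right)} = -6 + \left(25 m - 88\right) = -6 + \left(-88 + 25 m\right) = -94 + 25 m$)
$J{\left(66 \right)} - \left(\left(-2702 + 2827\right) + F{\left(h,97 \right)}\right) = \left(-223 + 66\right) - \left(\left(-2702 + 2827\right) + \left(-94 + 25 \cdot 97\right)\right) = -157 - \left(125 + \left(-94 + 2425\right)\right) = -157 - \left(125 + 2331\right) = -157 - 2456 = -2613$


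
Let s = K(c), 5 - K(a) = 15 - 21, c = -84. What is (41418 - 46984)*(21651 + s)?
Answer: -120570692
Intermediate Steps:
K(a) = 11 (K(a) = 5 - (15 - 21) = 5 - 1*(-6) = 5 + 6 = 11)
s = 11
(41418 - 46984)*(21651 + s) = (41418 - 46984)*(21651 + 11) = -5566*21662 = -120570692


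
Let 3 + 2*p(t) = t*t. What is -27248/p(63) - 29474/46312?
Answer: -660178159/45918348 ≈ -14.377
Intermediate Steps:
p(t) = -3/2 + t**2/2 (p(t) = -3/2 + (t*t)/2 = -3/2 + t**2/2)
-27248/p(63) - 29474/46312 = -27248/(-3/2 + (1/2)*63**2) - 29474/46312 = -27248/(-3/2 + (1/2)*3969) - 29474*1/46312 = -27248/(-3/2 + 3969/2) - 14737/23156 = -27248/1983 - 14737/23156 = -660178159/45918348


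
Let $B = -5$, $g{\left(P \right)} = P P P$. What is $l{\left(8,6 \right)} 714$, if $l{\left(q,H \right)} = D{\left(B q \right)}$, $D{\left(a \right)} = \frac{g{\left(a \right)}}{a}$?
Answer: $1142400$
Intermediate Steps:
$g{\left(P \right)} = P^{3}$ ($g{\left(P \right)} = P^{2} P = P^{3}$)
$D{\left(a \right)} = a^{2}$ ($D{\left(a \right)} = \frac{a^{3}}{a} = a^{2}$)
$l{\left(q,H \right)} = 25 q^{2}$ ($l{\left(q,H \right)} = \left(- 5 q\right)^{2} = 25 q^{2}$)
$l{\left(8,6 \right)} 714 = 25 \cdot 8^{2} \cdot 714 = 25 \cdot 64 \cdot 714 = 1600 \cdot 714 = 1142400$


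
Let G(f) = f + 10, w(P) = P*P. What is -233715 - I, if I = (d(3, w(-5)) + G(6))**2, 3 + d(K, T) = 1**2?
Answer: -233911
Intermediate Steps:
w(P) = P**2
d(K, T) = -2 (d(K, T) = -3 + 1**2 = -3 + 1 = -2)
G(f) = 10 + f
I = 196 (I = (-2 + (10 + 6))**2 = (-2 + 16)**2 = 14**2 = 196)
-233715 - I = -233715 - 1*196 = -233715 - 196 = -233911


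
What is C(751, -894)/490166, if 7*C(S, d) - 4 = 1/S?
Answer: 3005/2576802662 ≈ 1.1662e-6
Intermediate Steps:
C(S, d) = 4/7 + 1/(7*S)
C(751, -894)/490166 = ((⅐)*(1 + 4*751)/751)/490166 = ((⅐)*(1/751)*(1 + 3004))*(1/490166) = ((⅐)*(1/751)*3005)*(1/490166) = (3005/5257)*(1/490166) = 3005/2576802662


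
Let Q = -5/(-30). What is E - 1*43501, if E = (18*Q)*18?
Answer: -43447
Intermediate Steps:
Q = 1/6 (Q = -5*(-1/30) = 1/6 ≈ 0.16667)
E = 54 (E = (18*(1/6))*18 = 3*18 = 54)
E - 1*43501 = 54 - 1*43501 = 54 - 43501 = -43447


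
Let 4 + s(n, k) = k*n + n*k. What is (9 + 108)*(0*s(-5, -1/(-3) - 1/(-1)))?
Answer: 0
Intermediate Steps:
s(n, k) = -4 + 2*k*n (s(n, k) = -4 + (k*n + n*k) = -4 + (k*n + k*n) = -4 + 2*k*n)
(9 + 108)*(0*s(-5, -1/(-3) - 1/(-1))) = (9 + 108)*(0*(-4 + 2*(-1/(-3) - 1/(-1))*(-5))) = 117*(0*(-4 + 2*(-1*(-1/3) - 1*(-1))*(-5))) = 117*(0*(-4 + 2*(1/3 + 1)*(-5))) = 117*(0*(-4 + 2*(4/3)*(-5))) = 117*(0*(-4 - 40/3)) = 117*(0*(-52/3)) = 117*0 = 0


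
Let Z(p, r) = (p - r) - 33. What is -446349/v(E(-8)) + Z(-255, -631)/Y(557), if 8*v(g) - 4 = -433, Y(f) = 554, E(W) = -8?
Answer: 659455305/79222 ≈ 8324.1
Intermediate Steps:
Z(p, r) = -33 + p - r
v(g) = -429/8 (v(g) = 1/2 + (1/8)*(-433) = 1/2 - 433/8 = -429/8)
-446349/v(E(-8)) + Z(-255, -631)/Y(557) = -446349/(-429/8) + (-33 - 255 - 1*(-631))/554 = -446349*(-8/429) + (-33 - 255 + 631)*(1/554) = 1190264/143 + 343*(1/554) = 1190264/143 + 343/554 = 659455305/79222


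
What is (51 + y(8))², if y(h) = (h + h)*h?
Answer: 32041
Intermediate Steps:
y(h) = 2*h² (y(h) = (2*h)*h = 2*h²)
(51 + y(8))² = (51 + 2*8²)² = (51 + 2*64)² = (51 + 128)² = 179² = 32041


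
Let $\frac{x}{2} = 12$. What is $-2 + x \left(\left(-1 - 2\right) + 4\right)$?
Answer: $22$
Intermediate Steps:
$x = 24$ ($x = 2 \cdot 12 = 24$)
$-2 + x \left(\left(-1 - 2\right) + 4\right) = -2 + 24 \left(\left(-1 - 2\right) + 4\right) = -2 + 24 \left(-3 + 4\right) = -2 + 24 \cdot 1 = -2 + 24 = 22$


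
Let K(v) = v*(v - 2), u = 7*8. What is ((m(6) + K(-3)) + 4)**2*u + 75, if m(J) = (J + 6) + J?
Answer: 76739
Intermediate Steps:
u = 56
K(v) = v*(-2 + v)
m(J) = 6 + 2*J (m(J) = (6 + J) + J = 6 + 2*J)
((m(6) + K(-3)) + 4)**2*u + 75 = (((6 + 2*6) - 3*(-2 - 3)) + 4)**2*56 + 75 = (((6 + 12) - 3*(-5)) + 4)**2*56 + 75 = ((18 + 15) + 4)**2*56 + 75 = (33 + 4)**2*56 + 75 = 37**2*56 + 75 = 1369*56 + 75 = 76664 + 75 = 76739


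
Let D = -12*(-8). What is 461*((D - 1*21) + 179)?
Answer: 117094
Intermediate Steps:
D = 96
461*((D - 1*21) + 179) = 461*((96 - 1*21) + 179) = 461*((96 - 21) + 179) = 461*(75 + 179) = 461*254 = 117094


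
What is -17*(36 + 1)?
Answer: -629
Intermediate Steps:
-17*(36 + 1) = -17*37 = -629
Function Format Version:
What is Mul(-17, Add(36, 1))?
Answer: -629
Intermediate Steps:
Mul(-17, Add(36, 1)) = Mul(-17, 37) = -629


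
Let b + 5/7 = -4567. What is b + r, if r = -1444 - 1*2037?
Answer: -56341/7 ≈ -8048.7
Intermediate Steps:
b = -31974/7 (b = -5/7 - 4567 = -31974/7 ≈ -4567.7)
r = -3481 (r = -1444 - 2037 = -3481)
b + r = -31974/7 - 3481 = -56341/7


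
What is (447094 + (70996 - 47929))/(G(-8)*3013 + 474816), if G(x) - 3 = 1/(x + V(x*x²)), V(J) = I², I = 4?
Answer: 3761288/3873853 ≈ 0.97094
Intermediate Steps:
V(J) = 16 (V(J) = 4² = 16)
G(x) = 3 + 1/(16 + x) (G(x) = 3 + 1/(x + 16) = 3 + 1/(16 + x))
(447094 + (70996 - 47929))/(G(-8)*3013 + 474816) = (447094 + (70996 - 47929))/(((49 + 3*(-8))/(16 - 8))*3013 + 474816) = (447094 + 23067)/(((49 - 24)/8)*3013 + 474816) = 470161/(((⅛)*25)*3013 + 474816) = 470161/((25/8)*3013 + 474816) = 470161/(75325/8 + 474816) = 470161/(3873853/8) = 470161*(8/3873853) = 3761288/3873853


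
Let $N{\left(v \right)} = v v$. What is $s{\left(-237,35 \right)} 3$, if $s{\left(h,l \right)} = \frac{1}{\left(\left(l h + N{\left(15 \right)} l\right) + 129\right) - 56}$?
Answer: $- \frac{3}{347} \approx -0.0086455$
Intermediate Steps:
$N{\left(v \right)} = v^{2}$
$s{\left(h,l \right)} = \frac{1}{73 + 225 l + h l}$ ($s{\left(h,l \right)} = \frac{1}{\left(\left(l h + 15^{2} l\right) + 129\right) - 56} = \frac{1}{\left(\left(h l + 225 l\right) + 129\right) - 56} = \frac{1}{\left(\left(225 l + h l\right) + 129\right) - 56} = \frac{1}{\left(129 + 225 l + h l\right) - 56} = \frac{1}{73 + 225 l + h l}$)
$s{\left(-237,35 \right)} 3 = \frac{1}{73 + 225 \cdot 35 - 8295} \cdot 3 = \frac{1}{73 + 7875 - 8295} \cdot 3 = \frac{1}{-347} \cdot 3 = \left(- \frac{1}{347}\right) 3 = - \frac{3}{347}$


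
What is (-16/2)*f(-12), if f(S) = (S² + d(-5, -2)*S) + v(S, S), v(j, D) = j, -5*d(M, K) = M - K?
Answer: -4992/5 ≈ -998.40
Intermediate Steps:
d(M, K) = -M/5 + K/5 (d(M, K) = -(M - K)/5 = -M/5 + K/5)
f(S) = S² + 8*S/5 (f(S) = (S² + (-⅕*(-5) + (⅕)*(-2))*S) + S = (S² + (1 - ⅖)*S) + S = (S² + 3*S/5) + S = S² + 8*S/5)
(-16/2)*f(-12) = (-16/2)*((⅕)*(-12)*(8 + 5*(-12))) = (-16*½)*((⅕)*(-12)*(8 - 60)) = -8*(-12)*(-52)/5 = -8*624/5 = -4992/5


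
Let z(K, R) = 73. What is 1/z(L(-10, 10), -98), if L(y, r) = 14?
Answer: 1/73 ≈ 0.013699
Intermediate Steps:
1/z(L(-10, 10), -98) = 1/73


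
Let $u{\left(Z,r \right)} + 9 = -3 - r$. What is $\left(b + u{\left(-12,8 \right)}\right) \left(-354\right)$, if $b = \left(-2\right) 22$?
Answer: $22656$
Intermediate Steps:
$u{\left(Z,r \right)} = -12 - r$ ($u{\left(Z,r \right)} = -9 - \left(3 + r\right) = -12 - r$)
$b = -44$
$\left(b + u{\left(-12,8 \right)}\right) \left(-354\right) = \left(-44 - 20\right) \left(-354\right) = \left(-64\right) \left(-354\right) = 22656$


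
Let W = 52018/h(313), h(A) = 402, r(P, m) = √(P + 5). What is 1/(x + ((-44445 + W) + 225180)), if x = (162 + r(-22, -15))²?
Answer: 8366699571/1732743610189033 - 13089924*I*√17/1732743610189033 ≈ 4.8286e-6 - 3.1148e-8*I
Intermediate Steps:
r(P, m) = √(5 + P)
W = 26009/201 (W = 52018/402 = 52018*(1/402) = 26009/201 ≈ 129.40)
x = (162 + I*√17)² (x = (162 + √(5 - 22))² = (162 + √(-17))² = (162 + I*√17)² ≈ 26227.0 + 1335.9*I)
1/(x + ((-44445 + W) + 225180)) = 1/((162 + I*√17)² + ((-44445 + 26009/201) + 225180)) = 1/((162 + I*√17)² + (-8907436/201 + 225180)) = 1/((162 + I*√17)² + 36353744/201) = 1/(36353744/201 + (162 + I*√17)²)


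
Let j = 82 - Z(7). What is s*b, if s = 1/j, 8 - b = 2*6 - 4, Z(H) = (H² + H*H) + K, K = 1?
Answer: 0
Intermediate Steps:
Z(H) = 1 + 2*H² (Z(H) = (H² + H*H) + 1 = (H² + H²) + 1 = 2*H² + 1 = 1 + 2*H²)
j = -17 (j = 82 - (1 + 2*7²) = 82 - (1 + 2*49) = 82 - (1 + 98) = 82 - 1*99 = 82 - 99 = -17)
b = 0 (b = 8 - (2*6 - 4) = 8 - (12 - 4) = 8 - 1*8 = 8 - 8 = 0)
s = -1/17 (s = 1/(-17) = -1/17 ≈ -0.058824)
s*b = -1/17*0 = 0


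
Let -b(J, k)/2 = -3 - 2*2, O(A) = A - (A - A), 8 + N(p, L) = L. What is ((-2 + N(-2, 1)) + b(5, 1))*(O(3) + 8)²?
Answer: 605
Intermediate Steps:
N(p, L) = -8 + L
O(A) = A (O(A) = A - 1*0 = A + 0 = A)
b(J, k) = 14 (b(J, k) = -2*(-3 - 2*2) = -2*(-3 - 4) = -2*(-7) = 14)
((-2 + N(-2, 1)) + b(5, 1))*(O(3) + 8)² = ((-2 + (-8 + 1)) + 14)*(3 + 8)² = ((-2 - 7) + 14)*11² = (-9 + 14)*121 = 5*121 = 605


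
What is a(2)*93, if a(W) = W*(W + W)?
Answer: 744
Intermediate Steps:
a(W) = 2*W² (a(W) = W*(2*W) = 2*W²)
a(2)*93 = (2*2²)*93 = (2*4)*93 = 8*93 = 744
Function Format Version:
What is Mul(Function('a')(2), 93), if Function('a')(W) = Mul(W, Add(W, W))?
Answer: 744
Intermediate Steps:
Function('a')(W) = Mul(2, Pow(W, 2)) (Function('a')(W) = Mul(W, Mul(2, W)) = Mul(2, Pow(W, 2)))
Mul(Function('a')(2), 93) = Mul(Mul(2, Pow(2, 2)), 93) = Mul(Mul(2, 4), 93) = Mul(8, 93) = 744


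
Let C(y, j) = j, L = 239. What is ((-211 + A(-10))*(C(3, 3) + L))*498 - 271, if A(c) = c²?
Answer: -13377547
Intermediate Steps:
((-211 + A(-10))*(C(3, 3) + L))*498 - 271 = ((-211 + (-10)²)*(3 + 239))*498 - 271 = ((-211 + 100)*242)*498 - 271 = -111*242*498 - 271 = -26862*498 - 271 = -13377276 - 271 = -13377547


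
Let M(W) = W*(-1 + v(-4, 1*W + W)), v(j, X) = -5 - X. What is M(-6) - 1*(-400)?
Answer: 364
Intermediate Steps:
M(W) = W*(-6 - 2*W) (M(W) = W*(-1 + (-5 - (1*W + W))) = W*(-1 + (-5 - (W + W))) = W*(-1 + (-5 - 2*W)) = W*(-6 - 2*W))
M(-6) - 1*(-400) = -2*(-6)*(3 - 6) - 1*(-400) = -2*(-6)*(-3) + 400 = -36 + 400 = 364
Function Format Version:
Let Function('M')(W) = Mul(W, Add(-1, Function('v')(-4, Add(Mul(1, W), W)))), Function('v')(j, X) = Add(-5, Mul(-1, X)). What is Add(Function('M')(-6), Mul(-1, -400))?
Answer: 364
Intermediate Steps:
Function('M')(W) = Mul(W, Add(-6, Mul(-2, W))) (Function('M')(W) = Mul(W, Add(-1, Add(-5, Mul(-1, Add(Mul(1, W), W))))) = Mul(W, Add(-1, Add(-5, Mul(-1, Add(W, W))))) = Mul(W, Add(-1, Add(-5, Mul(-1, Mul(2, W))))) = Mul(W, Add(-1, Add(-5, Mul(-2, W)))) = Mul(W, Add(-6, Mul(-2, W))))
Add(Function('M')(-6), Mul(-1, -400)) = Add(Mul(-2, -6, Add(3, -6)), Mul(-1, -400)) = Add(Mul(-2, -6, -3), 400) = Add(-36, 400) = 364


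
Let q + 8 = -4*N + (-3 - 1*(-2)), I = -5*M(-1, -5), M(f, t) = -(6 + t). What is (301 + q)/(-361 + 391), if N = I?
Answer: 136/15 ≈ 9.0667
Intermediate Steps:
M(f, t) = -6 - t
I = 5 (I = -5*(-6 - 1*(-5)) = -5*(-6 + 5) = -5*(-1) = 5)
N = 5
q = -29 (q = -8 + (-4*5 + (-3 - 1*(-2))) = -8 + (-20 + (-3 + 2)) = -8 + (-20 - 1) = -8 - 21 = -29)
(301 + q)/(-361 + 391) = (301 - 29)/(-361 + 391) = 272/30 = 272*(1/30) = 136/15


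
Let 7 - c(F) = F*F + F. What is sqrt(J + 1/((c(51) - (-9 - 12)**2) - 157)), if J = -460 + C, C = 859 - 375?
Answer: sqrt(252405933)/3243 ≈ 4.8989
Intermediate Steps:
C = 484
c(F) = 7 - F - F**2 (c(F) = 7 - (F*F + F) = 7 - (F**2 + F) = 7 - (F + F**2) = 7 + (-F - F**2) = 7 - F - F**2)
J = 24 (J = -460 + 484 = 24)
sqrt(J + 1/((c(51) - (-9 - 12)**2) - 157)) = sqrt(24 + 1/(((7 - 1*51 - 1*51**2) - (-9 - 12)**2) - 157)) = sqrt(24 + 1/(((7 - 51 - 1*2601) - 1*(-21)**2) - 157)) = sqrt(24 + 1/(((7 - 51 - 2601) - 1*441) - 157)) = sqrt(24 + 1/((-2645 - 441) - 157)) = sqrt(24 + 1/(-3086 - 157)) = sqrt(24 + 1/(-3243)) = sqrt(24 - 1/3243) = sqrt(77831/3243) = sqrt(252405933)/3243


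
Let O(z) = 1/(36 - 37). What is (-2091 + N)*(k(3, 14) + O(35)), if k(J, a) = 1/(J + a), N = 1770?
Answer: 5136/17 ≈ 302.12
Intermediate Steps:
O(z) = -1 (O(z) = 1/(-1) = -1)
(-2091 + N)*(k(3, 14) + O(35)) = (-2091 + 1770)*(1/(3 + 14) - 1) = -321*(1/17 - 1) = -321*(-16/17) = 5136/17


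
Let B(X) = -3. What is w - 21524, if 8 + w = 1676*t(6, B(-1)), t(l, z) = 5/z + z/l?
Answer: -75490/3 ≈ -25163.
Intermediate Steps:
w = -10918/3 (w = -8 + 1676*(5/(-3) - 3/6) = -8 + 1676*(5*(-⅓) - 3*⅙) = -8 + 1676*(-5/3 - ½) = -8 + 1676*(-13/6) = -8 - 10894/3 = -10918/3 ≈ -3639.3)
w - 21524 = -10918/3 - 21524 = -75490/3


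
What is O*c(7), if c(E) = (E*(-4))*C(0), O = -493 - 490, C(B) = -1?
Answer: -27524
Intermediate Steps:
O = -983
c(E) = 4*E (c(E) = (E*(-4))*(-1) = -4*E*(-1) = 4*E)
O*c(7) = -3932*7 = -983*28 = -27524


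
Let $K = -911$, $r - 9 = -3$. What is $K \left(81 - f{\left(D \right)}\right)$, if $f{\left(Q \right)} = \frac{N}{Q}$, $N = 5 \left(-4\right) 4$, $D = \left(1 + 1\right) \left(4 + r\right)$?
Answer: $-77435$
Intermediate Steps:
$r = 6$ ($r = 9 - 3 = 6$)
$D = 20$ ($D = \left(1 + 1\right) \left(4 + 6\right) = 2 \cdot 10 = 20$)
$N = -80$ ($N = \left(-20\right) 4 = -80$)
$f{\left(Q \right)} = - \frac{80}{Q}$
$K \left(81 - f{\left(D \right)}\right) = - 911 \left(81 - - \frac{80}{20}\right) = - 911 \left(81 - \left(-80\right) \frac{1}{20}\right) = - 911 \left(81 - -4\right) = - 911 \left(81 + 4\right) = \left(-911\right) 85 = -77435$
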